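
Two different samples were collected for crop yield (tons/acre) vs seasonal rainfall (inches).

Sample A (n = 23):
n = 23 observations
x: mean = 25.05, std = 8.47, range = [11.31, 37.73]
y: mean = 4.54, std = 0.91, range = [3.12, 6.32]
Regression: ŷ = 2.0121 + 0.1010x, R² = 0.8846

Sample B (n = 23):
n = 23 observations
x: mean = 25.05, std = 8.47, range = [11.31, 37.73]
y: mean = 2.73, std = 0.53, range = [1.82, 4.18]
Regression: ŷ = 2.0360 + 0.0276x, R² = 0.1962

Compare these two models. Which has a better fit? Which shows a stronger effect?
Model A has the better fit (R² = 0.8846 vs 0.1962). Model A shows the stronger effect (|β₁| = 0.1010 vs 0.0276).

Model Comparison:

Which explains more variance? (R²)
- Model A: R² = 0.8846 → 88.46% of variance in crop yield explained
- Model B: R² = 0.1962 → 19.62% of variance in crop yield explained
- 0.8846 > 0.1962 → Model A has the better fit

Effect size (slope magnitude):
- Model A: β₁ = 0.1010 → predicted crop yield rises 0.1010 tons/acre per additional inch of rainfall
- Model B: β₁ = 0.0276 → predicted crop yield rises 0.0276 tons/acre per additional inch of rainfall
- |0.1010| > |0.0276| → Model A shows the stronger marginal effect

Note: A steeper slope doesn't make a better model if the scatter around the line is large.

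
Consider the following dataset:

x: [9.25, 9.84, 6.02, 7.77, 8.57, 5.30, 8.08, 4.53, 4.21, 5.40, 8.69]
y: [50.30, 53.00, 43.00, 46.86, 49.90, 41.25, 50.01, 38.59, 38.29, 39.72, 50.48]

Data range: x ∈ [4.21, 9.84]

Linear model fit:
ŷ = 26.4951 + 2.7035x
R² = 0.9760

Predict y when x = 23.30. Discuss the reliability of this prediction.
ŷ = 89.4867, but this is extrapolation (above the data range [4.21, 9.84]) and may be unreliable.

Prediction calculation:
ŷ = 26.4951 + 2.7035 × 23.30
ŷ = 89.4867

Reliability:
- Data range: x ∈ [4.21, 9.84]
- Prediction point: x = 23.30 is 13.46 units above the observed range → this is EXTRAPOLATION, not interpolation

Why that matters here:
- Real relationships often flatten, saturate, or turn nonlinear at extremes
- The linear relationship may not hold outside the observed range

The R² = 0.9760 only validates the fit within [4.21, 9.84]; treat ŷ = 89.4867 with caution.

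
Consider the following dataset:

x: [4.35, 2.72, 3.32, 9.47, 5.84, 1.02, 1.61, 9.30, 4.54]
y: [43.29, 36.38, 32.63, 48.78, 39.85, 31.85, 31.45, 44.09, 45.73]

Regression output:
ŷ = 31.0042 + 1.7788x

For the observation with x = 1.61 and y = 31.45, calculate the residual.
Residual = -2.4181

The residual is the difference between the actual value and the predicted value:

Residual = y - ŷ

Step 1: Calculate predicted value
ŷ = 31.0042 + 1.7788 × 1.61
ŷ = 33.8681

Step 2: Calculate residual
Residual = 31.45 - 33.8681
Residual = -2.4181

Interpretation: the model overestimates the actual value by 2.4181 at this point (negative residual → observation lies below the fitted line).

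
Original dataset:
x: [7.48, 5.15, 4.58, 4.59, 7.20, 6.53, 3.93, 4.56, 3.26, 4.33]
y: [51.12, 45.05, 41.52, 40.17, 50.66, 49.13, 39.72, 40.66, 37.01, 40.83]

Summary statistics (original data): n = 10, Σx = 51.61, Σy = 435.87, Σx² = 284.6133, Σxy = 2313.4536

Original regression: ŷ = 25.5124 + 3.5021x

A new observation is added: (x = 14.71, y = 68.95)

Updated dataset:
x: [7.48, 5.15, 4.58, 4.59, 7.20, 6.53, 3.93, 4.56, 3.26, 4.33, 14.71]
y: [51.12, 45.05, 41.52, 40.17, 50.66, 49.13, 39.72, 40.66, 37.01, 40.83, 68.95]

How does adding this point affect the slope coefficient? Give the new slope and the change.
The slope changes from 3.5021 to 2.8088 (change of -0.6933, or -19.8%).

The new point has HIGH LEVERAGE: x = 14.71 is far from the original mean x̄ = 51.61/10 ≈ 5.16 (original range [3.26, 7.48]).

Step 1: Update the sums with the new point (n goes from 10 to 11)
Σx  = 51.61 + 14.71 = 66.32
Σy  = 435.87 + 68.95 = 504.82
Σx² = 284.6133 + 14.71² = 284.6133 + 216.3841 = 500.9974
Σxy = 2313.4536 + 14.71×68.95 = 2313.4536 + 1014.2545 = 3327.7081

Step 2: Recompute the slope with b₁ = (nΣxy − ΣxΣy) / (nΣx² − (Σx)²)
Numerator   = 11×3327.7081 − 66.32×504.82 = 36604.7891 − 33479.6624 = 3125.1267
Denominator = 11×500.9974 − 66.32² = 5510.9714 − 4398.3424 = 1112.6290
b₁(new) = 3125.1267 / 1112.6290 = 2.8088

(Same formula on the original sums: (10×2313.4536 − 51.61×435.87) / (10×284.6133 − 51.61²) = 639.2853 / 182.5409 = 3.5021, matching the given fit.)

Step 3: Change in slope
Δβ₁ = 2.8088 − 3.5021 = -0.6933
Relative change = -0.6933 / 3.5021 × 100% = -19.8%
→ the slope decreases when the point is added.

A high-leverage point only changes the slope if it is off the original line; here y = 68.95 is below the original trend, so the slope decreases.
In practice: examine leverage (hᵢ) and Cook's distance rather than deleting it automatically.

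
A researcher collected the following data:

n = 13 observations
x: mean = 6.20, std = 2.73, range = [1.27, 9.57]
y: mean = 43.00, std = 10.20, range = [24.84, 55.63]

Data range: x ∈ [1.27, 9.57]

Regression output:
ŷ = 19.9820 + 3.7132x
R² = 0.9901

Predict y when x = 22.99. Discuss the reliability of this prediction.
ŷ = 105.3485 (extrapolation — x = 22.99 lies outside [1.27, 9.57], so reliability is low).

Prediction calculation:
ŷ = 19.9820 + 3.7132 × 22.99
ŷ = 105.3485

Reliability:
- Data range: x ∈ [1.27, 9.57]
- Prediction point: x = 22.99 is 13.42 units above the observed range → this is EXTRAPOLATION, not interpolation

Why that matters here:
- R² describes fit only over the sampled x values; it says nothing about behaviour beyond them
- The linear relationship may not hold outside the observed range
- The standard error of prediction grows with (x − x̄)², and x = 22.99 is far from x̄ = 6.20

Report the number if required, but flag clearly that it is an extrapolation.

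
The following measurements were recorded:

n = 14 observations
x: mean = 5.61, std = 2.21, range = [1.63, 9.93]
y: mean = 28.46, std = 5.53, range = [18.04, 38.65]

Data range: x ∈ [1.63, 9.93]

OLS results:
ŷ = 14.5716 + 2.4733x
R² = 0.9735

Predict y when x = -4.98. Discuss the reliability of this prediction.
ŷ = 2.2546, but this is extrapolation (below the data range [1.63, 9.93]) and may be unreliable.

Prediction calculation:
ŷ = 14.5716 + 2.4733 × (-4.98)
ŷ = 2.2546

Reliability:
- Data range: x ∈ [1.63, 9.93]
- Prediction point: x = -4.98 is 6.61 units below the observed range → this is EXTRAPOLATION, not interpolation

Why that matters here:
- The standard error of prediction grows with (x − x̄)², and x = -4.98 is far from x̄ = 5.61
- R² describes fit only over the sampled x values; it says nothing about behaviour beyond them

A defensible statement: 'if the linear trend continued to x = -4.98, y would be about 2.2546' — the premise is untested.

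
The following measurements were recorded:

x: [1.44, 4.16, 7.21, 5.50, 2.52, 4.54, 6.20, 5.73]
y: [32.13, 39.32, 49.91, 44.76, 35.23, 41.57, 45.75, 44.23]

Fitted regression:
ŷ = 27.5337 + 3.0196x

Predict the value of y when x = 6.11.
ŷ = 45.9835

Plug x = 6.11 into the fitted line:

ŷ = 27.5337 + 3.0196 × 6.11
ŷ = 27.5337 + 18.4498
ŷ = 45.9835

This is the fitted mean response at that x — an individual observation would come with a wider prediction interval.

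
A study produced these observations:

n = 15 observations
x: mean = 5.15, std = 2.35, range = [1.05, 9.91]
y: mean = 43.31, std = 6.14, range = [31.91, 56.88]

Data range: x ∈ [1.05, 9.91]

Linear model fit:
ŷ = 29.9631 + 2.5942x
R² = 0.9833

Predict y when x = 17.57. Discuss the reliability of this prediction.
The equation gives ŷ = 75.5432; however x = 17.57 is 7.66 units above the observed range, so this extrapolated value should not be trusted.

Prediction calculation:
ŷ = 29.9631 + 2.5942 × 17.57
ŷ = 75.5432

Reliability:
- Data range: x ∈ [1.05, 9.91]
- Prediction point: x = 17.57 is 7.66 units above the observed range → this is EXTRAPOLATION, not interpolation

Why that matters here:
- There are no observations near this x to validate the fitted line there
- R² describes fit only over the sampled x values; it says nothing about behaviour beyond them

The R² = 0.9833 only validates the fit within [1.05, 9.91]; treat ŷ = 75.5432 with caution.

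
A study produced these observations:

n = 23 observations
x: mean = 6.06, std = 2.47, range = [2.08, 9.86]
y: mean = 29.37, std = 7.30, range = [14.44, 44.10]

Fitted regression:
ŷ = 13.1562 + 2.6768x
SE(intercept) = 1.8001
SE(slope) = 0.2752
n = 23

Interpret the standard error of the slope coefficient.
The slope 2.6768 is pinned down to within about ±0.2752 (one SE) by these data — relative uncertainty 10.3%, i.e. precise.

SE(β̂₁) = 0.2752 says: if we drew many samples of n = 23 from the same population and refit each time, the fitted slopes would scatter with a standard deviation of roughly 0.2752 around the true β₁.

Relative precision:
- SE / |β̂₁| = 0.2752 / 2.6768 = 10.3%
- Rule of thumb (under 20%: precise; 20% to under 50%: moderately precise; 50% or more: imprecise) → precise

Rough 95% range (±2 SE): 2.6768 ± 0.5504 → (2.1264, 3.2272).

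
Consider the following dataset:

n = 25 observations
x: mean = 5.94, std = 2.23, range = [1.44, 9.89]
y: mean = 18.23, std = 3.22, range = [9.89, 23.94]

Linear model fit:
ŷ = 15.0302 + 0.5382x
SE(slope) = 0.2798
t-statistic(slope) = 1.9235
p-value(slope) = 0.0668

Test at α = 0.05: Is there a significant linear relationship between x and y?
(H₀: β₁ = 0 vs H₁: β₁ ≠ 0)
Fail to reject H₀: p-value = 0.0668 ≥ α = 0.05. The linear relationship is not significant at the 5% level.

Hypothesis test for the slope coefficient:

H₀: β₁ = 0 (no linear relationship)
H₁: β₁ ≠ 0 (linear relationship exists)

Test statistic: t = β̂₁ / SE(β̂₁) = 0.5382 / 0.2798 = 1.9235

The p-value (0.0668) is the probability, under H₀, of a t-statistic at least as extreme as |t| = 1.9235 (two-sided, df = n − 2 = 23).

Decision rule: reject H₀ if p-value < α.
p-value = 0.0668 ≥ α = 0.05 → fail to reject H₀.

At α = 0.05 the data do not provide convincing evidence of a nonzero slope.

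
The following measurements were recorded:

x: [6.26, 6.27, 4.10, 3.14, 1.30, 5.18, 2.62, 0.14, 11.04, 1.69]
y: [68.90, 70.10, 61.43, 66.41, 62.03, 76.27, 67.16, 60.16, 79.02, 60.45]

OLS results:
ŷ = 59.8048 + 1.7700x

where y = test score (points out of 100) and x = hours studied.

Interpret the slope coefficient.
An increase of one hour in study time is associated with a 1.7700 points increase in predicted test score.

β₁ = 1.7700 is the change in predicted test score (points) per additional hour of study time.

Interpretation:
- Study time up by 1 hour → predicted test score increases by 1.7700 points
- The effect is assumed constant over the observed range of x (linearity)

(β₀ = 59.8048 is the fitted value at x = 0 and is not part of the slope interpretation.)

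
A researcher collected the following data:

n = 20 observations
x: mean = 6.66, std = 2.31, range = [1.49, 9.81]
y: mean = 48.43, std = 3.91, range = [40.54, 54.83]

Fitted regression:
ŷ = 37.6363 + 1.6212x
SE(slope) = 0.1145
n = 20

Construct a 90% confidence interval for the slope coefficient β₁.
The 90% CI for β₁ is (1.4226, 1.8198)

Confidence interval for the slope:

The 90% CI for β₁ is: β̂₁ ± t*(α/2, n-2) × SE(β̂₁)

Step 1: Find critical t-value
- Confidence level = 0.9
- Degrees of freedom = n - 2 = 20 - 2 = 18
- t*(α/2, 18) = 1.7341

Step 2: Calculate margin of error
Margin = 1.7341 × 0.1145 = 0.1986

Step 3: Construct interval
CI = 1.6212 ± 0.1986
CI = (1.4226, 1.8198)

Interpretation: each one-unit increase in x is associated with a change in mean y of between 1.4226 and 1.8198, with 90% confidence.
The interval does not include 0, suggesting a significant linear relationship.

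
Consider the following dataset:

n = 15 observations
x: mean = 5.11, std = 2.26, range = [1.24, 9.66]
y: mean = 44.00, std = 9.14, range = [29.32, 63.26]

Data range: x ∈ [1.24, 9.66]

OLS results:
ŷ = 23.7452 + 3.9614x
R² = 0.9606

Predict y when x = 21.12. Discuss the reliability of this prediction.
ŷ = 107.4100, but this is extrapolation (above the data range [1.24, 9.66]) and may be unreliable.

Prediction calculation:
ŷ = 23.7452 + 3.9614 × 21.12
ŷ = 107.4100

Reliability:
- Data range: x ∈ [1.24, 9.66]
- Prediction point: x = 21.12 is 11.46 units above the observed range → this is EXTRAPOLATION, not interpolation

Why that matters here:
- Real relationships often flatten, saturate, or turn nonlinear at extremes
- The standard error of prediction grows with (x − x̄)², and x = 21.12 is far from x̄ = 5.11
- There are no observations near this x to validate the fitted line there

Report the number if required, but flag clearly that it is an extrapolation.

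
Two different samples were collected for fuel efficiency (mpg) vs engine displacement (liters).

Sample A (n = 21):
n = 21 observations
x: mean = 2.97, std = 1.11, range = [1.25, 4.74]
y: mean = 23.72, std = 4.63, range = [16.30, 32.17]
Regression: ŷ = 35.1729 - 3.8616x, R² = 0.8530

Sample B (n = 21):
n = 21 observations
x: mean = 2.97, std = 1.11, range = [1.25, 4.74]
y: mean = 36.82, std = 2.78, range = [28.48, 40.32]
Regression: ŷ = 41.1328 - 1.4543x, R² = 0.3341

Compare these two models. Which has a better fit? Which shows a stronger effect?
Model A has the better fit (R² = 0.8530 vs 0.3341). Model A shows the stronger effect (|β₁| = 3.8616 vs 1.4543).

Model Comparison:

Which explains more variance? (R²)
- Model A: R² = 0.8530 → 85.30% of variance in fuel efficiency explained
- Model B: R² = 0.3341 → 33.41% of variance in fuel efficiency explained
- 0.8530 > 0.3341 → Model A has the better fit

Which has the larger per-liter effect? (|β₁|)
- Model A: β₁ = -3.8616 → predicted fuel efficiency falls 3.8616 mpg per additional liter of engine displacement
- Model B: β₁ = -1.4543 → predicted fuel efficiency falls 1.4543 mpg per additional liter of engine displacement
- |-3.8616| > |-1.4543| → Model A shows the stronger marginal effect

Note: A better fit (higher R²) doesn't necessarily mean a more important relationship.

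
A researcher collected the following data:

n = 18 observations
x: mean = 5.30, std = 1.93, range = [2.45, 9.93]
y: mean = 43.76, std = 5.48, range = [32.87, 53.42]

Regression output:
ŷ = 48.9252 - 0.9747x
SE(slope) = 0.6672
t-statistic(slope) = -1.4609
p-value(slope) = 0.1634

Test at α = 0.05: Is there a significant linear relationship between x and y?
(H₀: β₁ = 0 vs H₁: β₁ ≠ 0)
p-value = 0.1634 ≥ α = 0.05, so we fail to reject H₀. The relationship is not significant.

Hypothesis test for the slope coefficient:

H₀: β₁ = 0 (no linear relationship)
H₁: β₁ ≠ 0 (linear relationship exists)

Test statistic: t = β̂₁ / SE(β̂₁) = -0.9747 / 0.6672 = -1.4609

The p-value (0.1634) is the probability, under H₀, of a t-statistic at least as extreme as |t| = 1.4609 (two-sided, df = n − 2 = 16).

Decision rule: reject H₀ if p-value < α.
p-value = 0.1634 ≥ α = 0.05 → fail to reject H₀.

There is not sufficient evidence at the 5% significance level to conclude that a linear relationship exists between x and y.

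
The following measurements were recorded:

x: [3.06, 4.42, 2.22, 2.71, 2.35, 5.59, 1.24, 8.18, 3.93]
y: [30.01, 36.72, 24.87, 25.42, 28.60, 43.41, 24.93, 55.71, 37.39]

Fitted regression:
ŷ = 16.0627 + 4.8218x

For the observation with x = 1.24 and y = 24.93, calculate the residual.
Residual = 2.8883

The residual is the difference between the actual value and the predicted value:

Residual = y - ŷ

Step 1: Calculate predicted value
ŷ = 16.0627 + 4.8218 × 1.24
ŷ = 22.0417

Step 2: Calculate residual
Residual = 24.93 - 22.0417
Residual = 2.8883

The residual is positive, so the observed y = 24.93 sits above the regression line (the line underestimates it by 2.8883).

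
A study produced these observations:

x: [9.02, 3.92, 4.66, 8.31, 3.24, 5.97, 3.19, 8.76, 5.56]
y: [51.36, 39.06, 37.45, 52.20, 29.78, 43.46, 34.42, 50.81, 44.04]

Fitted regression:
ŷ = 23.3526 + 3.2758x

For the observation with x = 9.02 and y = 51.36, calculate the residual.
Residual = -1.5403

The residual is the difference between the actual value and the predicted value:

Residual = y - ŷ

Step 1: Calculate predicted value
ŷ = 23.3526 + 3.2758 × 9.02
ŷ = 52.9003

Step 2: Calculate residual
Residual = 51.36 - 52.9003
Residual = -1.5403

Sign check: y < ŷ, so the point is below the line and the fit overestimates here.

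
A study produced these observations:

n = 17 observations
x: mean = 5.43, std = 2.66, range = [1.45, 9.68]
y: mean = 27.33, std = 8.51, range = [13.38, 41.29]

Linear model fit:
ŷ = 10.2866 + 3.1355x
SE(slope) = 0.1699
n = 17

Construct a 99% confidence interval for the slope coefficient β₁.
The 99% CI for β₁ is (2.6349, 3.6361)

Confidence interval for the slope:

The 99% CI for β₁ is: β̂₁ ± t*(α/2, n-2) × SE(β̂₁)

Step 1: Find critical t-value
- Confidence level = 0.99
- Degrees of freedom = n - 2 = 17 - 2 = 15
- t*(α/2, 15) = 2.9467

Step 2: Calculate margin of error
Margin = 2.9467 × 0.1699 = 0.5006

Step 3: Construct interval
CI = 3.1355 ± 0.5006
CI = (2.6349, 3.6361)

Interpretation: each one-unit increase in x is associated with a change in mean y of between 2.6349 and 3.6361, with 99% confidence.
Since 0 is outside the interval, a two-sided test at α = 0.01 would reject H₀: β₁ = 0.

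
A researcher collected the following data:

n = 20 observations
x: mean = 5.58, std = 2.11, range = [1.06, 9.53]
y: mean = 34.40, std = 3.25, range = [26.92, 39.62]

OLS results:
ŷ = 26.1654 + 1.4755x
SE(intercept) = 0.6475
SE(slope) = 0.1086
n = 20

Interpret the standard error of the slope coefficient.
The slope 1.4755 is pinned down to within about ±0.1086 (one SE) by these data — relative uncertainty 7.4%, i.e. precise.

SE(β̂₁) = 0.1086 says: if we drew many samples of n = 20 from the same population and refit each time, the fitted slopes would scatter with a standard deviation of roughly 0.1086 around the true β₁.

Relative precision:
- SE / |β̂₁| = 0.1086 / 1.4755 = 7.4%
- Rule of thumb (under 20%: precise; 20% to under 50%: moderately precise; 50% or more: imprecise) → precise

Link to interval estimation: a confidence interval for β₁ is β̂₁ ± t* × 0.1086, so SE sets the half-width per unit of t*.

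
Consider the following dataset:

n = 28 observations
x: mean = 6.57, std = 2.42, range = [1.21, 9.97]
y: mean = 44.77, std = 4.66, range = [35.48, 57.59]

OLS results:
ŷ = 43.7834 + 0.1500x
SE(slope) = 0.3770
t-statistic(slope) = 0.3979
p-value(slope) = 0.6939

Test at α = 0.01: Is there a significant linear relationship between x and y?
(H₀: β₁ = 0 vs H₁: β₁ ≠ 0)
Since p-value = 0.6939 ≥ α = 0.01, fail to reject H₀ — the slope is not significantly different from 0.

Hypothesis test for the slope coefficient:

H₀: β₁ = 0 (no linear relationship)
H₁: β₁ ≠ 0 (linear relationship exists)

Test statistic: t = β̂₁ / SE(β̂₁) = 0.1500 / 0.3770 = 0.3979

The p-value (0.6939) is the probability, under H₀, of a t-statistic at least as extreme as |t| = 0.3979 (two-sided, df = n − 2 = 26).

Decision rule: reject H₀ if p-value < α.
p-value = 0.6939 ≥ α = 0.01 → fail to reject H₀.

Conclusion: the linear association between x and y is not significant at the 1% level.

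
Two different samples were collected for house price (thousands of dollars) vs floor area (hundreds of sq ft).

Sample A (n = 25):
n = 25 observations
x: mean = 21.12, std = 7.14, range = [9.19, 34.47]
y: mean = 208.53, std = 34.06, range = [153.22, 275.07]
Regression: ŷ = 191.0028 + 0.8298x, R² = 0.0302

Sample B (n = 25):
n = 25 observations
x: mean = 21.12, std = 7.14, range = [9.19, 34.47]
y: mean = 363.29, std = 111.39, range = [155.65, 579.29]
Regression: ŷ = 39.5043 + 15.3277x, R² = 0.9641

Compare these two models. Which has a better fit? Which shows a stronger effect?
Model B has the better fit (R² = 0.9641 vs 0.0302). Model B shows the stronger effect (|β₁| = 15.3277 vs 0.8298).

Model Comparison:

Fit — compare R²:
- Model A: R² = 0.0302 → 3.02% of variance in house price explained
- Model B: R² = 0.9641 → 96.41% of variance in house price explained
- 0.9641 > 0.0302 → Model B has the better fit

Effect size (slope magnitude):
- Model A: β₁ = 0.8298 → predicted house price rises 0.8298 thousand dollars per additional hundred sq ft of floor area
- Model B: β₁ = 15.3277 → predicted house price rises 15.3277 thousand dollars per additional hundred sq ft of floor area
- |0.8298| < |15.3277| → Model B shows the stronger marginal effect

Note: The two samples could reflect different populations, time periods, or measurement quality.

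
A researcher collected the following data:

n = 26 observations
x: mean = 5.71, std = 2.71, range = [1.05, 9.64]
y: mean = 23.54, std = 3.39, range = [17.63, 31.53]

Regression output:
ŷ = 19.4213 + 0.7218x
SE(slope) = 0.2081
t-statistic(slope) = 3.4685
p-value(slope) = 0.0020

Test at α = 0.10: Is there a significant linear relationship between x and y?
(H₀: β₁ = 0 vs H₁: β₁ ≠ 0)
Reject H₀: p-value = 0.0020 < α = 0.10. The linear relationship is significant at the 10% level.

Hypothesis test for the slope coefficient:

H₀: β₁ = 0 (no linear relationship)
H₁: β₁ ≠ 0 (linear relationship exists)

Test statistic: t = β̂₁ / SE(β̂₁) = 0.7218 / 0.2081 = 3.4685

With df = 24, the two-sided p-value for |t| = 3.4685 is 0.0020.

Decision rule: reject H₀ if p-value < α.
p-value = 0.0020 < α = 0.10 → reject H₀.

There is sufficient evidence at the 10% significance level to conclude that a linear relationship exists between x and y.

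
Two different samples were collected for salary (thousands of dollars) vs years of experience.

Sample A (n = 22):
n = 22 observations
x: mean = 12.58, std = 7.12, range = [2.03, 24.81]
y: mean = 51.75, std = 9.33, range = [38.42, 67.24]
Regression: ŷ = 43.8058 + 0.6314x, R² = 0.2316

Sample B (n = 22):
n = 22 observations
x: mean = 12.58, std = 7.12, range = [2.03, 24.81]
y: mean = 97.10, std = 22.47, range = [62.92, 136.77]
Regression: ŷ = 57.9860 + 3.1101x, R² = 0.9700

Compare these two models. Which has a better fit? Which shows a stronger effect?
Model B has the better fit (R² = 0.9700 vs 0.2316). Model B shows the stronger effect (|β₁| = 3.1101 vs 0.6314).

Model Comparison:

Which explains more variance? (R²)
- Model A: R² = 0.2316 → 23.16% of variance in salary explained
- Model B: R² = 0.9700 → 97.00% of variance in salary explained
- 0.9700 > 0.2316 → Model B has the better fit

Which has the larger per-year effect? (|β₁|)
- Model A: β₁ = 0.6314 → predicted salary rises 0.6314 thousand dollars per additional year of experience
- Model B: β₁ = 3.1101 → predicted salary rises 3.1101 thousand dollars per additional year of experience
- |0.6314| < |3.1101| → Model B shows the stronger marginal effect

Notes:
- A steeper slope doesn't make a better model if the scatter around the line is large.
- R² measures how tightly points cluster around the line; β₁ measures how steep the line is — they answer different questions.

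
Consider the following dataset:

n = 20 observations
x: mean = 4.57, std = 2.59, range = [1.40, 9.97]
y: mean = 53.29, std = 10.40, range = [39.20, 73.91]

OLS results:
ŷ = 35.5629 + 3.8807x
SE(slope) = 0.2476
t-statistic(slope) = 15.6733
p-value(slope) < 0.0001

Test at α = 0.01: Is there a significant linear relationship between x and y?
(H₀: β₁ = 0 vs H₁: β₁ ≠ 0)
p-value < 0.0001 < α = 0.01, so we reject H₀. The relationship is significant.

Hypothesis test for the slope coefficient:

H₀: β₁ = 0 (no linear relationship)
H₁: β₁ ≠ 0 (linear relationship exists)

Test statistic: t = β̂₁ / SE(β̂₁) = 3.8807 / 0.2476 = 15.6733

p < 0.0001: how often a slope estimate this far from 0 (in SE units) would arise by chance if β₁ were truly 0.

Decision rule: reject H₀ if p-value < α.
p-value < 0.0001 < α = 0.01 → reject H₀.

Conclusion: the linear association between x and y is significant at the 1% level.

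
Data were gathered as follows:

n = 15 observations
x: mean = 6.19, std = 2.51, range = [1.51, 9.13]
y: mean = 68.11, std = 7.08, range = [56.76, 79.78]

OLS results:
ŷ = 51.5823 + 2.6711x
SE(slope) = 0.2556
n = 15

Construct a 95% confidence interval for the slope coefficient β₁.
The 95% CI for β₁ is (2.1189, 3.2233)

Confidence interval for the slope:

The 95% CI for β₁ is: β̂₁ ± t*(α/2, n-2) × SE(β̂₁)

Step 1: Find critical t-value
- Confidence level = 0.95
- Degrees of freedom = n - 2 = 15 - 2 = 13
- t*(α/2, 13) = 2.1604

Step 2: Calculate margin of error
Margin = 2.1604 × 0.2556 = 0.5522

Step 3: Construct interval
CI = 2.6711 ± 0.5522
CI = (2.1189, 3.2233)

Interpretation: We are 95% confident that the true slope β₁ lies between 2.1189 and 3.2233.
Since 0 is outside the interval, a two-sided test at α = 0.05 would reject H₀: β₁ = 0.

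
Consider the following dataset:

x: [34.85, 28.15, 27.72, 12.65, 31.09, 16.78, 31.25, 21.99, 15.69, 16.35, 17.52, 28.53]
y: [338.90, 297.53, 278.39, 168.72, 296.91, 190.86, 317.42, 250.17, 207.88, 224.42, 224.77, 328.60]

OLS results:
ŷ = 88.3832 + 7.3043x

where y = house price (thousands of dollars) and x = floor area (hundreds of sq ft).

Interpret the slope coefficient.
An increase of one hundred sq ft in floor area is associated with a 7.3043 thousand dollars increase in predicted house price.

The slope β₁ = 7.3043 gives the rate at which the fitted house price changes with floor area.

Interpretation:
- Floor area up by 1 hundred sq ft → predicted house price increases by 7.3043 thousand dollars
- This is a linear approximation: the same per-unit change is assumed across the whole observed x range
- The slope describes association in these data, not necessarily a causal effect

(β₀ = 88.3832 is the fitted value at x = 0 and is not part of the slope interpretation.)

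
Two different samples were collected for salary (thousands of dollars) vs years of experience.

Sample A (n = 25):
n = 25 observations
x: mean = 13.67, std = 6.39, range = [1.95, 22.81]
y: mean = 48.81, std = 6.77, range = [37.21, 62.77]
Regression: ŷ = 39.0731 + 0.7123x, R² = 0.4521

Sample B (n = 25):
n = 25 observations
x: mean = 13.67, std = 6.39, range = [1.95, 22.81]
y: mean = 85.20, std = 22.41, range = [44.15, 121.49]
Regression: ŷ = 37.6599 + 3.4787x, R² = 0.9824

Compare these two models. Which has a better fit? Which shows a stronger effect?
Model B has the better fit (R² = 0.9824 vs 0.4521). Model B shows the stronger effect (|β₁| = 3.4787 vs 0.7123).

Model Comparison:

Which explains more variance? (R²)
- Model A: R² = 0.4521 → 45.21% of variance in salary explained
- Model B: R² = 0.9824 → 98.24% of variance in salary explained
- 0.9824 > 0.4521 → Model B has the better fit

Strength of effect — compare |β₁|:
- Model A: β₁ = 0.7123 → predicted salary rises 0.7123 thousand dollars per additional year of experience
- Model B: β₁ = 3.4787 → predicted salary rises 3.4787 thousand dollars per additional year of experience
- |0.7123| < |3.4787| → Model B shows the stronger marginal effect

Note: The two samples could reflect different populations, time periods, or measurement quality.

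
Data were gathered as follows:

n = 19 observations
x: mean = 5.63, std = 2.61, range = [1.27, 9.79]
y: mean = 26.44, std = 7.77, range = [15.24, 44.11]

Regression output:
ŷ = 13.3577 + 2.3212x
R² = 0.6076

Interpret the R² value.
The model explains 60.76% of the variance in y (R² = 0.6076), leaving 39.24% unexplained; the fit is moderate.

The coefficient of determination R² is the fraction of the total variation in y that the fitted line accounts for.

Here R² = 0.6076:
- Explained: 60.76% of the variation in y
- Unexplained (residual): 100% − 60.76% = 39.24%
- Rule of thumb (below 0.3 weak; 0.3 to below 0.7 moderate; 0.7 and above strong) → moderate

Note: R² says nothing about causation, and a high R² does not by itself mean the linear form is appropriate — check the residuals.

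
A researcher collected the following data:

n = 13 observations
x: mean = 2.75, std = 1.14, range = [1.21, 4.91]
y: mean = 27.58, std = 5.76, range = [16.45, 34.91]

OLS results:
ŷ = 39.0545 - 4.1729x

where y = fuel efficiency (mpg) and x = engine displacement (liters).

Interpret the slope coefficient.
On average, fuel efficiency is about 4.1729 mpg lower for every extra liter of engine displacement.

β₁ = -4.1729 is the change in predicted fuel efficiency (mpg) per additional liter of engine displacement.

Interpretation:
- Engine displacement up by 1 liter → predicted fuel efficiency decreases by 4.1729 mpg
- The effect is assumed constant over the observed range of x (linearity)
- The sign (−) gives the direction; the magnitude 4.1729 gives the size of the effect per liter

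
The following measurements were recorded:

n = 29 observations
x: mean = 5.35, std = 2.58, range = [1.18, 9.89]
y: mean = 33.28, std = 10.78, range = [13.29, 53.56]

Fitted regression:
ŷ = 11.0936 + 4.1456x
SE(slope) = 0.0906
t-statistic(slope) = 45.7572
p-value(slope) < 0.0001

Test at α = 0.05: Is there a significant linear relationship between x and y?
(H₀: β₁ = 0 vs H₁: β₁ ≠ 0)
p-value < 0.0001 < α = 0.05, so we reject H₀. The relationship is significant.

Hypothesis test for the slope coefficient:

H₀: β₁ = 0 (no linear relationship)
H₁: β₁ ≠ 0 (linear relationship exists)

Test statistic: t = β̂₁ / SE(β̂₁) = 4.1456 / 0.0906 = 45.7572

p < 0.0001: how often a slope estimate this far from 0 (in SE units) would arise by chance if β₁ were truly 0.

Decision rule: reject H₀ if p-value < α.
p-value < 0.0001 < α = 0.05 → reject H₀.

At α = 0.05 the data do provide convincing evidence of a nonzero slope.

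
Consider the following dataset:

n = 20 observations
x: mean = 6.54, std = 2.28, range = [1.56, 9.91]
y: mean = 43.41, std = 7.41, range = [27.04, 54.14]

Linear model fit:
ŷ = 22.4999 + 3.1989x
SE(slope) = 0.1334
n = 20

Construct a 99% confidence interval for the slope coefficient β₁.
The 99% CI for β₁ is (2.8149, 3.5829)

Confidence interval for the slope:

The 99% CI for β₁ is: β̂₁ ± t*(α/2, n-2) × SE(β̂₁)

Step 1: Find critical t-value
- Confidence level = 0.99
- Degrees of freedom = n - 2 = 20 - 2 = 18
- t*(α/2, 18) = 2.8784

Step 2: Calculate margin of error
Margin = 2.8784 × 0.1334 = 0.3840

Step 3: Construct interval
CI = 3.1989 ± 0.3840
CI = (2.8149, 3.5829)

Interpretation: We are 99% confident that the true slope β₁ lies between 2.8149 and 3.5829.
Since 0 is outside the interval, a two-sided test at α = 0.01 would reject H₀: β₁ = 0.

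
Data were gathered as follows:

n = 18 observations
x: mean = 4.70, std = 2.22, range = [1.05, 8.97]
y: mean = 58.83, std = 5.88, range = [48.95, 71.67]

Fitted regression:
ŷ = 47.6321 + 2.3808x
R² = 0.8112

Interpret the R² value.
The model explains 81.12% of the variance in y (R² = 0.8112), leaving 18.88% unexplained; the fit is strong.

The coefficient of determination R² is the fraction of the total variation in y that the fitted line accounts for.

Here R² = 0.8112:
- Explained: 81.12% of the variation in y
- Unexplained (residual): 100% − 81.12% = 18.88%
- Rule of thumb (below 0.3 weak; 0.3 to below 0.7 moderate; 0.7 and above strong) → strong

Calculation: R² = 1 − (SS_res / SS_tot), where SS_res is the sum of squared residuals and SS_tot the total sum of squares.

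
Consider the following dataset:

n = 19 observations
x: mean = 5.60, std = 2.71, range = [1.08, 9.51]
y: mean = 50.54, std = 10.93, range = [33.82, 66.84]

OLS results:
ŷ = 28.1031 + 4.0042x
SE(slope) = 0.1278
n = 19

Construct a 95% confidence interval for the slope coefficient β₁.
The 95% CI for β₁ is (3.7346, 4.2738)

Confidence interval for the slope:

The 95% CI for β₁ is: β̂₁ ± t*(α/2, n-2) × SE(β̂₁)

Step 1: Find critical t-value
- Confidence level = 0.95
- Degrees of freedom = n - 2 = 19 - 2 = 17
- t*(α/2, 17) = 2.1098

Step 2: Calculate margin of error
Margin = 2.1098 × 0.1278 = 0.2696

Step 3: Construct interval
CI = 4.0042 ± 0.2696
CI = (3.7346, 4.2738)

Interpretation: each one-unit increase in x is associated with a change in mean y of between 3.7346 and 4.2738, with 95% confidence.
The interval does not include 0, suggesting a significant linear relationship.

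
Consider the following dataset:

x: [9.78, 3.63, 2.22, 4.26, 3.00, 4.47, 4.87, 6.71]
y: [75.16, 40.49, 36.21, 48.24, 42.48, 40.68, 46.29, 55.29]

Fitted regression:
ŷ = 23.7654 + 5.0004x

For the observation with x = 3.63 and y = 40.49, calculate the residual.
Residual = -1.4269

The residual is the difference between the actual value and the predicted value:

Residual = y - ŷ

Step 1: Calculate predicted value
ŷ = 23.7654 + 5.0004 × 3.63
ŷ = 41.9169

Step 2: Calculate residual
Residual = 40.49 - 41.9169
Residual = -1.4269

Interpretation: the model overestimates the actual value by 1.4269 at this point (negative residual → observation lies below the fitted line).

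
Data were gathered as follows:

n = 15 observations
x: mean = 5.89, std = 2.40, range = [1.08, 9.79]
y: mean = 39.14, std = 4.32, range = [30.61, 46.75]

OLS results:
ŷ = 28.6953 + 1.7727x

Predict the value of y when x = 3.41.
ŷ = 34.7402

x = 3.41 lies inside the observed range [1.08, 9.79], so the fitted equation applies directly:

ŷ = 28.6953 + 1.7727 × 3.41
ŷ = 28.6953 + 6.0449
ŷ = 34.7402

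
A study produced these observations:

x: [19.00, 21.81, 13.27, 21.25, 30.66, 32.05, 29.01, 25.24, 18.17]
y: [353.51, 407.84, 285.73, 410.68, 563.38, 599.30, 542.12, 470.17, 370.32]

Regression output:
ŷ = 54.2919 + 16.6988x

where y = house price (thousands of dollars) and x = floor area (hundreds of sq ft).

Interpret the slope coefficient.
For each additional hundred sq ft of floor area, predicted house price increases by approximately 16.6988 thousand dollars.

The slope coefficient β₁ = 16.6988 represents the marginal effect of floor area on house price.

Interpretation:
- Floor area up by 1 hundred sq ft → predicted house price increases by 16.6988 thousand dollars
- This is a linear approximation: the same per-unit change is assumed across the whole observed x range
- The slope describes association in these data, not necessarily a causal effect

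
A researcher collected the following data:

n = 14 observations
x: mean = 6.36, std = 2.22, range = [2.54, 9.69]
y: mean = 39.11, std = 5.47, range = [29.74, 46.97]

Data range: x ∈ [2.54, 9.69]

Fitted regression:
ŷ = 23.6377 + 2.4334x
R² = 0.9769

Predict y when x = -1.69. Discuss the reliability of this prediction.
ŷ = 19.5253, but this is extrapolation (below the data range [2.54, 9.69]) and may be unreliable.

Prediction calculation:
ŷ = 23.6377 + 2.4334 × (-1.69)
ŷ = 19.5253

Reliability:
- Data range: x ∈ [2.54, 9.69]
- Prediction point: x = -1.69 is 4.23 units below the observed range → this is EXTRAPOLATION, not interpolation

Why that matters here:
- There are no observations near this x to validate the fitted line there
- R² describes fit only over the sampled x values; it says nothing about behaviour beyond them
- The standard error of prediction grows with (x − x̄)², and x = -1.69 is far from x̄ = 6.36

Report the number if required, but flag clearly that it is an extrapolation.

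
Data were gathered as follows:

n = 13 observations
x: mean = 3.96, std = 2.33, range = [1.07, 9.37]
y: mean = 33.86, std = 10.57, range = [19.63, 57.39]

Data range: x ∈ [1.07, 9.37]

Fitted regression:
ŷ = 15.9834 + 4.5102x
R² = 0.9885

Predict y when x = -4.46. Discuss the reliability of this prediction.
ŷ = -4.1321, but this is extrapolation (below the data range [1.07, 9.37]) and may be unreliable.

Prediction calculation:
ŷ = 15.9834 + 4.5102 × (-4.46)
ŷ = -4.1321

Reliability:
- Data range: x ∈ [1.07, 9.37]
- Prediction point: x = -4.46 is 5.53 units below the observed range → this is EXTRAPOLATION, not interpolation

Why that matters here:
- The linear relationship may not hold outside the observed range
- The standard error of prediction grows with (x − x̄)², and x = -4.46 is far from x̄ = 3.96
- R² describes fit only over the sampled x values; it says nothing about behaviour beyond them

The R² = 0.9885 only validates the fit within [1.07, 9.37]; treat ŷ = -4.1321 with caution.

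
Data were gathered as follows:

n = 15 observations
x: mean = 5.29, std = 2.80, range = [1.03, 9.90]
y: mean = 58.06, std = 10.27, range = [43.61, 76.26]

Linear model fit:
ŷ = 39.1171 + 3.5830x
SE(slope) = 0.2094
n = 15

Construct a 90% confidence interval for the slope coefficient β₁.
The 90% CI for β₁ is (3.2122, 3.9538)

Confidence interval for the slope:

The 90% CI for β₁ is: β̂₁ ± t*(α/2, n-2) × SE(β̂₁)

Step 1: Find critical t-value
- Confidence level = 0.9
- Degrees of freedom = n - 2 = 15 - 2 = 13
- t*(α/2, 13) = 1.7709

Step 2: Calculate margin of error
Margin = 1.7709 × 0.2094 = 0.3708

Step 3: Construct interval
CI = 3.5830 ± 0.3708
CI = (3.2122, 3.9538)

Interpretation: We are 90% confident that the true slope β₁ lies between 3.2122 and 3.9538.
Since 0 is outside the interval, a two-sided test at α = 0.10 would reject H₀: β₁ = 0.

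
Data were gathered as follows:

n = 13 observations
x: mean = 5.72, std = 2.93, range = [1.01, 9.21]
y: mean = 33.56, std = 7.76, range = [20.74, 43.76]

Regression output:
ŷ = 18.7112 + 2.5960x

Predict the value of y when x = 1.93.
ŷ = 23.7215

To predict y for x = 1.93, substitute into the regression equation:

ŷ = 18.7112 + 2.5960 × 1.93
ŷ = 18.7112 + 5.0103
ŷ = 23.7215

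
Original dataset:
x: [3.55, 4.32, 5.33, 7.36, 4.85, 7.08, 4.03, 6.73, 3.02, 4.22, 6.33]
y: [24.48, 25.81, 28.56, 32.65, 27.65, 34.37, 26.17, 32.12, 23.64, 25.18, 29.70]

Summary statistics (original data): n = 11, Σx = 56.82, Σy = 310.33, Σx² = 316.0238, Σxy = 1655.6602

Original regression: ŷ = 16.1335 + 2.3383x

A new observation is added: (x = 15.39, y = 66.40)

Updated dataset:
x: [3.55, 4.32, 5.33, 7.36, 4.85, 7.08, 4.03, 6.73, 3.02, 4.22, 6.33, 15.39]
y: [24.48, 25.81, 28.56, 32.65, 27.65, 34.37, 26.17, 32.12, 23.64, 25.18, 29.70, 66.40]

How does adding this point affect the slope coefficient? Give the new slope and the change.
New slope β₁ = 3.4692 versus 2.3383 before: a change of +1.1309 (+48.4%).

x = 15.39 lies well outside the original x-range [3.02, 7.36] (x̄ ≈ 5.17), so this observation has high leverage and can move the slope substantially.

Step 1: Update the sums with the new point (n goes from 11 to 12)
Σx  = 56.82 + 15.39 = 72.21
Σy  = 310.33 + 66.40 = 376.73
Σx² = 316.0238 + 15.39² = 316.0238 + 236.8521 = 552.8759
Σxy = 1655.6602 + 15.39×66.40 = 1655.6602 + 1021.8960 = 2677.5562

Step 2: Recompute the slope with b₁ = (nΣxy − ΣxΣy) / (nΣx² − (Σx)²)
Numerator   = 12×2677.5562 − 72.21×376.73 = 32130.6744 − 27203.6733 = 4927.0011
Denominator = 12×552.8759 − 72.21² = 6634.5108 − 5214.2841 = 1420.2267
b₁(new) = 4927.0011 / 1420.2267 = 3.4692

(Same formula on the original sums: (11×1655.6602 − 56.82×310.33) / (11×316.0238 − 56.82²) = 579.3116 / 247.7494 = 2.3383, matching the given fit.)

Step 3: Change in slope
Δβ₁ = 3.4692 − 2.3383 = +1.1309
Relative change = +1.1309 / 2.3383 × 100% = +48.4%
→ the slope increases when the point is added.

Because the point sits above the extension of the original line at a high-leverage x, it tilts the fit up.
In practice: investigate whether it comes from the same population as the rest of the sample; examine leverage (hᵢ) and Cook's distance rather than deleting it automatically.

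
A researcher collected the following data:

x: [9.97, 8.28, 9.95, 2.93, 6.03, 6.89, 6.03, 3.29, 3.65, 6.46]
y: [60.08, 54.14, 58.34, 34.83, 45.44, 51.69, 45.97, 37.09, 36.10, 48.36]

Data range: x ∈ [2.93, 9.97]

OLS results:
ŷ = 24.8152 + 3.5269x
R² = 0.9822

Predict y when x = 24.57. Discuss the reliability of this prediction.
ŷ = 111.4711 (extrapolation — x = 24.57 lies outside [2.93, 9.97], so reliability is low).

Prediction calculation:
ŷ = 24.8152 + 3.5269 × 24.57
ŷ = 111.4711

Reliability:
- Data range: x ∈ [2.93, 9.97]
- Prediction point: x = 24.57 is 14.60 units above the observed range → this is EXTRAPOLATION, not interpolation

Why that matters here:
- Real relationships often flatten, saturate, or turn nonlinear at extremes
- The linear relationship may not hold outside the observed range

Report the number if required, but flag clearly that it is an extrapolation.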